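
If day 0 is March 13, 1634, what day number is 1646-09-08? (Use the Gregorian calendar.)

4562

Mar 13, 1634 → Mar 13, 1635: 365 days.
Mar 13, 1635 → Mar 13, 1636: 366 days (Feb 29, 1636 is in that span).
Mar 13, 1636 → Mar 13, 1637: 365 days.
Mar 13, 1637 → Mar 13, 1638: 365 days.
Mar 13, 1638 → Mar 13, 1639: 365 days.
Mar 13, 1639 → Mar 13, 1640: 366 days (Feb 29, 1640 is in that span).
Mar 13, 1640 → Mar 13, 1641: 365 days.
Mar 13, 1641 → Mar 13, 1642: 365 days.
Mar 13, 1642 → Mar 13, 1643: 365 days.
Mar 13, 1643 → Mar 13, 1644: 366 days (Feb 29, 1644 is in that span).
Mar 13, 1644 → Mar 13, 1645: 365 days.
Mar 13, 1645 → Mar 13, 1646: 365 days.
Mar 13, 1646 → Apr 13, 1646: 31 days (March has 31).
Apr 13, 1646 → May 13, 1646: 30 days (April has 30).
May 13, 1646 → Jun 13, 1646: 31 days (May has 31).
Jun 13, 1646 → Jul 13, 1646: 30 days (June has 30).
Jul 13, 1646 → Aug 13, 1646: 31 days (July has 31).
Aug 13, 1646 → Sep 8, 1646: 26 days.
Total: 4562 days.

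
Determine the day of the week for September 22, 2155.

Doomsday rule: the anchor day for the 2100s is Sunday. For year 55: 55÷12 = 4 r 7, and 7÷4 = 1, so 4+7+1 = 12.
Sunday + 12 ≡ Friday — that's 2155's doomsday.
In September the doomsday date is Sep 5.
Sep 22 is 17 days after Sep 5; 17 mod 7 = 3, so Friday + 3 = Monday.

Monday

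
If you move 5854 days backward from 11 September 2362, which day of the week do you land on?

First find the weekday of Sep 11, 2362. Doomsday rule: the anchor day for the 2300s is Wednesday. For year 62: 62÷12 = 5 r 2, and 2÷4 = 0, so 5+2+0 = 7.
Wednesday + 7 ≡ Wednesday — that's 2362's doomsday.
In September the doomsday date is Sep 5.
Sep 11 is 6 days after Sep 5; 6 mod 7 = 6, so Wednesday + 6 = Tuesday.
5854 mod 7 = 2, so 5854 days before a Tuesday is Tuesday − 2 = Sunday.

Sunday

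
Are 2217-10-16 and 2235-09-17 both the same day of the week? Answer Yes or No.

From Oct 16, 2217 to Sep 17, 2235 is 6545 days.
6545 mod 7 = 0, so they are the same weekday.
(Oct 16, 2217 is a Thursday; Sep 17, 2235 is a Thursday.)

Yes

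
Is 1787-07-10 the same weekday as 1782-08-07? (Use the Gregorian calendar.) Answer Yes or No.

No

From Aug 7, 1782 to Jul 10, 1787 is 1798 days.
1798 mod 7 = 6, so they are different weekdays.
(Aug 7, 1782 is a Wednesday; Jul 10, 1787 is a Tuesday.)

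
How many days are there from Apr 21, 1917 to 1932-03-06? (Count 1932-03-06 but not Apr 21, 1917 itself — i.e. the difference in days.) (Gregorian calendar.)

5433

Apr 21, 1917 → Apr 21, 1918: 365 days.
Apr 21, 1918 → Apr 21, 1919: 365 days.
Apr 21, 1919 → Apr 21, 1920: 366 days (Feb 29, 1920 is in that span).
Apr 21, 1920 → Apr 21, 1921: 365 days.
Apr 21, 1921 → Apr 21, 1922: 365 days.
Apr 21, 1922 → Apr 21, 1923: 365 days.
Apr 21, 1923 → Apr 21, 1924: 366 days (Feb 29, 1924 is in that span).
Apr 21, 1924 → Apr 21, 1925: 365 days.
Apr 21, 1925 → Apr 21, 1926: 365 days.
Apr 21, 1926 → Apr 21, 1927: 365 days.
Apr 21, 1927 → Apr 21, 1928: 366 days (Feb 29, 1928 is in that span).
Apr 21, 1928 → Apr 21, 1929: 365 days.
Apr 21, 1929 → Apr 21, 1930: 365 days.
Apr 21, 1930 → Apr 21, 1931: 365 days.
Apr 21, 1931 → May 21, 1931: 30 days (April has 30).
May 21, 1931 → Jun 21, 1931: 31 days (May has 31).
Jun 21, 1931 → Jul 21, 1931: 30 days (June has 30).
Jul 21, 1931 → Aug 21, 1931: 31 days (July has 31).
Aug 21, 1931 → Sep 21, 1931: 31 days (August has 31).
Sep 21, 1931 → Oct 21, 1931: 30 days (September has 30).
Oct 21, 1931 → Nov 21, 1931: 31 days (October has 31).
Nov 21, 1931 → Dec 21, 1931: 30 days (November has 30).
Dec 21, 1931 → Jan 21, 1932: 31 days (December has 31).
Jan 21, 1932 → Feb 21, 1932: 31 days (January has 31).
Feb 21, 1932 → Mar 6, 1932: 14 days.
Total: 5433 days.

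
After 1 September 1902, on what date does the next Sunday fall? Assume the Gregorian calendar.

Sep 1, 1902 is a Monday.
From Monday to the next Sunday is 6 days.
Sep 1, 1902 + 6 = Sep 7, 1902.

September 7, 1902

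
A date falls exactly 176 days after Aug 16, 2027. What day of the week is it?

Tuesday

First find the weekday of Aug 16, 2027. Doomsday rule: the anchor day for the 2000s is Tuesday. For year 27: 27÷12 = 2 r 3, and 3÷4 = 0, so 2+3+0 = 5.
Tuesday + 5 ≡ Sunday — that's 2027's doomsday.
In August the doomsday date is Aug 8.
Aug 16 is 8 days after Aug 8; 8 mod 7 = 1, so Sunday + 1 = Monday.
176 mod 7 = 1, so 176 days after a Monday is Monday + 1 = Tuesday.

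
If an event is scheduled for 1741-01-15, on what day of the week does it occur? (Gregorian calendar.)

Doomsday rule: the anchor day for the 1700s is Sunday. For year 41: 41÷12 = 3 r 5, and 5÷4 = 1, so 3+5+1 = 9.
Sunday + 9 ≡ Tuesday — that's 1741's doomsday.
In January the doomsday date is Jan 3 (1741 is not a leap year).
Jan 15 is 12 days after Jan 3; 12 mod 7 = 5, so Tuesday + 5 = Sunday.

Sunday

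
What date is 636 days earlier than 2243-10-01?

−365 (one year) → Oct 1, 2242 (271 left).
−1 → Sep 30, 2242 (end of Sep, 30 days; 270 left).
−30 → Aug 31, 2242 (end of Aug, 31 days; 240 left).
−31 → Jul 31, 2242 (end of Jul, 31 days; 209 left).
−31 → Jun 30, 2242 (end of Jun, 30 days; 178 left).
−30 → May 31, 2242 (end of May, 31 days; 148 left).
−31 → Apr 30, 2242 (end of Apr, 30 days; 117 left).
−30 → Mar 31, 2242 (end of Mar, 31 days; 87 left).
−31 → Feb 28, 2242 (end of Feb, 28 days; 56 left).
−28 → Jan 31, 2242 (end of Jan, 31 days; 28 left).
−28 → Jan 3, 2242.

January 3, 2242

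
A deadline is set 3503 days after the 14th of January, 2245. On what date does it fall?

+365 (one year) → Jan 14, 2246 (3138 left).
+365 (one year) → Jan 14, 2247 (2773 left).
+365 (one year) → Jan 14, 2248 (2408 left).
+366 (one year; includes Feb 29, 2248) → Jan 14, 2249 (2042 left).
+365 (one year) → Jan 14, 2250 (1677 left).
+365 (one year) → Jan 14, 2251 (1312 left).
+365 (one year) → Jan 14, 2252 (947 left).
+366 (one year; includes Feb 29, 2252) → Jan 14, 2253 (581 left).
+365 (one year) → Jan 14, 2254 (216 left).
Jan has 31 days: +18 → Feb 1, 2254 (198 left).
Feb has 28 days: +28 → Mar 1, 2254 (170 left).
Mar has 31 days: +31 → Apr 1, 2254 (139 left).
Apr has 30 days: +30 → May 1, 2254 (109 left).
May has 31 days: +31 → Jun 1, 2254 (78 left).
Jun has 30 days: +30 → Jul 1, 2254 (48 left).
Jul has 31 days: +31 → Aug 1, 2254 (17 left).
+17 → Aug 18, 2254.

August 18, 2254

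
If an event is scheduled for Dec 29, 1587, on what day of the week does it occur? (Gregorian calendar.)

Tuesday

Doomsday rule: the anchor day for the 1500s is Wednesday. For year 87: 87÷12 = 7 r 3, and 3÷4 = 0, so 7+3+0 = 10.
Wednesday + 10 ≡ Saturday — that's 1587's doomsday.
In December the doomsday date is Dec 12.
Dec 29 is 17 days after Dec 12; 17 mod 7 = 3, so Saturday + 3 = Tuesday.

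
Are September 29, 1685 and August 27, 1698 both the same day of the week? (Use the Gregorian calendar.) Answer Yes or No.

No

From Sep 29, 1685 to Aug 27, 1698 is 4715 days.
4715 mod 7 = 4, so they are different weekdays.
(Sep 29, 1685 is a Saturday; Aug 27, 1698 is a Wednesday.)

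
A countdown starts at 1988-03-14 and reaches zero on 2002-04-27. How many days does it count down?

5157

Mar 14, 1988 → Mar 14, 1989: 365 days.
Mar 14, 1989 → Mar 14, 1990: 365 days.
Mar 14, 1990 → Mar 14, 1991: 365 days.
Mar 14, 1991 → Mar 14, 1992: 366 days (Feb 29, 1992 is in that span).
Mar 14, 1992 → Mar 14, 1993: 365 days.
Mar 14, 1993 → Mar 14, 1994: 365 days.
Mar 14, 1994 → Mar 14, 1995: 365 days.
Mar 14, 1995 → Mar 14, 1996: 366 days (Feb 29, 1996 is in that span).
Mar 14, 1996 → Mar 14, 1997: 365 days.
Mar 14, 1997 → Mar 14, 1998: 365 days.
Mar 14, 1998 → Mar 14, 1999: 365 days.
Mar 14, 1999 → Mar 14, 2000: 366 days (Feb 29, 2000 is in that span).
Mar 14, 2000 → Mar 14, 2001: 365 days.
Mar 14, 2001 → Mar 14, 2002: 365 days.
Mar 14, 2002 → Apr 14, 2002: 31 days (March has 31).
Apr 14, 2002 → Apr 27, 2002: 13 days.
Total: 5157 days.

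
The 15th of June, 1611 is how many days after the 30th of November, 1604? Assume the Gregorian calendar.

Nov 30, 1604 → Nov 30, 1605: 365 days.
Nov 30, 1605 → Nov 30, 1606: 365 days.
Nov 30, 1606 → Nov 30, 1607: 365 days.
Nov 30, 1607 → Nov 30, 1608: 366 days (Feb 29, 1608 is in that span).
Nov 30, 1608 → Nov 30, 1609: 365 days.
Nov 30, 1609 → Nov 30, 1610: 365 days.
Nov 30, 1610 → Dec 30, 1610: 30 days (November has 30).
Dec 30, 1610 → Jan 30, 1611: 31 days (December has 31).
Jan 30, 1611 → Feb 28, 1611: 29 days (January has 31).
Feb 28, 1611 → Mar 28, 1611: 28 days (February has 28).
Mar 28, 1611 → Apr 28, 1611: 31 days (March has 31).
Apr 28, 1611 → May 28, 1611: 30 days (April has 30).
May 28, 1611 → Jun 15, 1611: 18 days.
Total: 2388 days.

2388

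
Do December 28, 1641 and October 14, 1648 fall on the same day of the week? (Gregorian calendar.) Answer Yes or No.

From Dec 28, 1641 to Oct 14, 1648 is 2482 days.
2482 mod 7 = 4, so they are different weekdays.
(Dec 28, 1641 is a Saturday; Oct 14, 1648 is a Wednesday.)

No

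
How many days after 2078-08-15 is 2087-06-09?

Aug 15, 2078 → Aug 15, 2079: 365 days.
Aug 15, 2079 → Aug 15, 2080: 366 days (Feb 29, 2080 is in that span).
Aug 15, 2080 → Aug 15, 2081: 365 days.
Aug 15, 2081 → Aug 15, 2082: 365 days.
Aug 15, 2082 → Aug 15, 2083: 365 days.
Aug 15, 2083 → Aug 15, 2084: 366 days (Feb 29, 2084 is in that span).
Aug 15, 2084 → Aug 15, 2085: 365 days.
Aug 15, 2085 → Aug 15, 2086: 365 days.
Aug 15, 2086 → Sep 15, 2086: 31 days (August has 31).
Sep 15, 2086 → Oct 15, 2086: 30 days (September has 30).
Oct 15, 2086 → Nov 15, 2086: 31 days (October has 31).
Nov 15, 2086 → Dec 15, 2086: 30 days (November has 30).
Dec 15, 2086 → Jan 15, 2087: 31 days (December has 31).
Jan 15, 2087 → Feb 15, 2087: 31 days (January has 31).
Feb 15, 2087 → Mar 15, 2087: 28 days (February has 28).
Mar 15, 2087 → Apr 15, 2087: 31 days (March has 31).
Apr 15, 2087 → May 15, 2087: 30 days (April has 30).
May 15, 2087 → Jun 9, 2087: 25 days.
Total: 3220 days.

3220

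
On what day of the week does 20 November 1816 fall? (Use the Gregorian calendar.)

Doomsday rule: the anchor day for the 1800s is Friday. For year 16: 16÷12 = 1 r 4, and 4÷4 = 1, so 1+4+1 = 6.
Friday + 6 ≡ Thursday — that's 1816's doomsday.
In November the doomsday date is Nov 7.
Nov 20 is 13 days after Nov 7; 13 mod 7 = 6, so Thursday + 6 = Wednesday.

Wednesday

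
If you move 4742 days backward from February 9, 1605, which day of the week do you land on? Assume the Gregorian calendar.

Feb 9, 1605 is a Wednesday.
4742 mod 7 = 3, so 4742 days before a Wednesday is Wednesday − 3 = Sunday.

Sunday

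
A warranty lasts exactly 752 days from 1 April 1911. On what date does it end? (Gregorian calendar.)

April 22, 1913

+366 (one year; includes Feb 29, 1912) → Apr 1, 1912 (386 left).
Apr has 30 days: +30 → May 1, 1912 (356 left).
May has 31 days: +31 → Jun 1, 1912 (325 left).
Jun has 30 days: +30 → Jul 1, 1912 (295 left).
Jul has 31 days: +31 → Aug 1, 1912 (264 left).
Aug has 31 days: +31 → Sep 1, 1912 (233 left).
Sep has 30 days: +30 → Oct 1, 1912 (203 left).
Oct has 31 days: +31 → Nov 1, 1912 (172 left).
Nov has 30 days: +30 → Dec 1, 1912 (142 left).
Dec has 31 days: +31 → Jan 1, 1913 (111 left).
Jan has 31 days: +31 → Feb 1, 1913 (80 left).
Feb has 28 days: +28 → Mar 1, 1913 (52 left).
Mar has 31 days: +31 → Apr 1, 1913 (21 left).
+21 → Apr 22, 1913.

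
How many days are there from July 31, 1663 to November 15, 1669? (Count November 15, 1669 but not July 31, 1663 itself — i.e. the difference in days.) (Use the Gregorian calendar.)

2299

Jul 31, 1663 → Jul 31, 1664: 366 days (Feb 29, 1664 is in that span).
Jul 31, 1664 → Jul 31, 1665: 365 days.
Jul 31, 1665 → Jul 31, 1666: 365 days.
Jul 31, 1666 → Jul 31, 1667: 365 days.
Jul 31, 1667 → Jul 31, 1668: 366 days (Feb 29, 1668 is in that span).
Jul 31, 1668 → Jul 31, 1669: 365 days.
Jul 31, 1669 → Aug 31, 1669: 31 days (July has 31).
Aug 31, 1669 → Sep 30, 1669: 30 days (August has 31).
Sep 30, 1669 → Oct 30, 1669: 30 days (September has 30).
Oct 30, 1669 → Nov 15, 1669: 16 days.
Total: 2299 days.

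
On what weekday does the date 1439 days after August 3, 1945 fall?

Aug 3, 1945 is a Friday.
1439 mod 7 = 4, so 1439 days after a Friday is Friday + 4 = Tuesday.

Tuesday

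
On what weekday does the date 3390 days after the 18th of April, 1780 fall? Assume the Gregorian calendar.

Thursday

Apr 18, 1780 is a Tuesday.
3390 mod 7 = 2, so 3390 days after a Tuesday is Tuesday + 2 = Thursday.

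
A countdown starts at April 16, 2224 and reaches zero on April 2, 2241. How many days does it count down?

6195

Apr 16, 2224 → Apr 16, 2225: 365 days.
Apr 16, 2225 → Apr 16, 2226: 365 days.
Apr 16, 2226 → Apr 16, 2227: 365 days.
Apr 16, 2227 → Apr 16, 2228: 366 days (Feb 29, 2228 is in that span).
Apr 16, 2228 → Apr 16, 2229: 365 days.
Apr 16, 2229 → Apr 16, 2230: 365 days.
Apr 16, 2230 → Apr 16, 2231: 365 days.
Apr 16, 2231 → Apr 16, 2232: 366 days (Feb 29, 2232 is in that span).
Apr 16, 2232 → Apr 16, 2233: 365 days.
Apr 16, 2233 → Apr 16, 2234: 365 days.
Apr 16, 2234 → Apr 16, 2235: 365 days.
Apr 16, 2235 → Apr 16, 2236: 366 days (Feb 29, 2236 is in that span).
Apr 16, 2236 → Apr 16, 2237: 365 days.
Apr 16, 2237 → Apr 16, 2238: 365 days.
Apr 16, 2238 → Apr 16, 2239: 365 days.
Apr 16, 2239 → Apr 16, 2240: 366 days (Feb 29, 2240 is in that span).
Apr 16, 2240 → May 16, 2240: 30 days (April has 30).
May 16, 2240 → Jun 16, 2240: 31 days (May has 31).
Jun 16, 2240 → Jul 16, 2240: 30 days (June has 30).
Jul 16, 2240 → Aug 16, 2240: 31 days (July has 31).
Aug 16, 2240 → Sep 16, 2240: 31 days (August has 31).
Sep 16, 2240 → Oct 16, 2240: 30 days (September has 30).
Oct 16, 2240 → Nov 16, 2240: 31 days (October has 31).
Nov 16, 2240 → Dec 16, 2240: 30 days (November has 30).
Dec 16, 2240 → Jan 16, 2241: 31 days (December has 31).
Jan 16, 2241 → Feb 16, 2241: 31 days (January has 31).
Feb 16, 2241 → Mar 16, 2241: 28 days (February has 28).
Mar 16, 2241 → Apr 2, 2241: 17 days.
Total: 6195 days.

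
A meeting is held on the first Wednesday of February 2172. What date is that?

February 1, 2172 is a Saturday.
The first Wednesday is therefore February 5 (4 days later).

February 5, 2172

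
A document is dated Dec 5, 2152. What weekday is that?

Doomsday rule: the anchor day for the 2100s is Sunday. For year 52: 52÷12 = 4 r 4, and 4÷4 = 1, so 4+4+1 = 9.
Sunday + 9 ≡ Tuesday — that's 2152's doomsday.
In December the doomsday date is Dec 12.
Dec 5 is 7 days before Dec 12; 7 mod 7 = 0, so Tuesday − 0 = Tuesday.

Tuesday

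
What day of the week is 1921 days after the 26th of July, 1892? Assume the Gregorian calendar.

First find the weekday of Jul 26, 1892. Doomsday rule: the anchor day for the 1800s is Friday. For year 92: 92÷12 = 7 r 8, and 8÷4 = 2, so 7+8+2 = 17.
Friday + 17 ≡ Monday — that's 1892's doomsday.
In July the doomsday date is Jul 11.
Jul 26 is 15 days after Jul 11; 15 mod 7 = 1, so Monday + 1 = Tuesday.
1921 mod 7 = 3, so 1921 days after a Tuesday is Tuesday + 3 = Friday.

Friday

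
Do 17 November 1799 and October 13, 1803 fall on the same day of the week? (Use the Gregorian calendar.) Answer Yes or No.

No

From Nov 17, 1799 to Oct 13, 1803 is 1425 days.
1425 mod 7 = 4, so they are different weekdays.
(Nov 17, 1799 is a Sunday; Oct 13, 1803 is a Thursday.)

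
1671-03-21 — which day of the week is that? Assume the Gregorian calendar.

Doomsday rule: the anchor day for the 1600s is Tuesday. For year 71: 71÷12 = 5 r 11, and 11÷4 = 2, so 5+11+2 = 18.
Tuesday + 18 ≡ Saturday — that's 1671's doomsday.
In March the doomsday date is Mar 14.
Mar 21 is 7 days after Mar 14; 7 mod 7 = 0, so Saturday + 0 = Saturday.

Saturday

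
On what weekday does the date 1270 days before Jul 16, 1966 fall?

First find the weekday of Jul 16, 1966. Doomsday rule: the anchor day for the 1900s is Wednesday. For year 66: 66÷12 = 5 r 6, and 6÷4 = 1, so 5+6+1 = 12.
Wednesday + 12 ≡ Monday — that's 1966's doomsday.
In July the doomsday date is Jul 11.
Jul 16 is 5 days after Jul 11; 5 mod 7 = 5, so Monday + 5 = Saturday.
1270 mod 7 = 3, so 1270 days before a Saturday is Saturday − 3 = Wednesday.

Wednesday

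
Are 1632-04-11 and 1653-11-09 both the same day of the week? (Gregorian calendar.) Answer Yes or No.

From Apr 11, 1632 to Nov 9, 1653 is 7882 days.
7882 mod 7 = 0, so they are the same weekday.
(Apr 11, 1632 is a Sunday; Nov 9, 1653 is a Sunday.)

Yes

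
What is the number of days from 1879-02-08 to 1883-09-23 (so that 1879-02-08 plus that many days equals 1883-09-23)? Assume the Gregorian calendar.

Feb 8, 1879 → Feb 8, 1880: 365 days.
Feb 8, 1880 → Feb 8, 1881: 366 days (Feb 29, 1880 is in that span).
Feb 8, 1881 → Feb 8, 1882: 365 days.
Feb 8, 1882 → Feb 8, 1883: 365 days.
Feb 8, 1883 → Mar 8, 1883: 28 days (February has 28).
Mar 8, 1883 → Apr 8, 1883: 31 days (March has 31).
Apr 8, 1883 → May 8, 1883: 30 days (April has 30).
May 8, 1883 → Jun 8, 1883: 31 days (May has 31).
Jun 8, 1883 → Jul 8, 1883: 30 days (June has 30).
Jul 8, 1883 → Aug 8, 1883: 31 days (July has 31).
Aug 8, 1883 → Sep 8, 1883: 31 days (August has 31).
Sep 8, 1883 → Sep 23, 1883: 15 days.
Total: 1688 days.

1688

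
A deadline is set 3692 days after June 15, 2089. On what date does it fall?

July 25, 2099

+365 (one year) → Jun 15, 2090 (3327 left).
+365 (one year) → Jun 15, 2091 (2962 left).
+366 (one year; includes Feb 29, 2092) → Jun 15, 2092 (2596 left).
+365 (one year) → Jun 15, 2093 (2231 left).
+365 (one year) → Jun 15, 2094 (1866 left).
+365 (one year) → Jun 15, 2095 (1501 left).
+366 (one year; includes Feb 29, 2096) → Jun 15, 2096 (1135 left).
+365 (one year) → Jun 15, 2097 (770 left).
+365 (one year) → Jun 15, 2098 (405 left).
+365 (one year) → Jun 15, 2099 (40 left).
Jun has 30 days: +16 → Jul 1, 2099 (24 left).
+24 → Jul 25, 2099.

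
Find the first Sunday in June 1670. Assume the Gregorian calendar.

June 1, 1670

June 1, 1670 is a Sunday.
The first Sunday is therefore June 1 (same day).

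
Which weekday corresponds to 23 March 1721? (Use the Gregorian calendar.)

Sunday

Doomsday rule: the anchor day for the 1700s is Sunday. For year 21: 21÷12 = 1 r 9, and 9÷4 = 2, so 1+9+2 = 12.
Sunday + 12 ≡ Friday — that's 1721's doomsday.
In March the doomsday date is Mar 14.
Mar 23 is 9 days after Mar 14; 9 mod 7 = 2, so Friday + 2 = Sunday.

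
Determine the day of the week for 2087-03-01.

Doomsday rule: the anchor day for the 2000s is Tuesday. For year 87: 87÷12 = 7 r 3, and 3÷4 = 0, so 7+3+0 = 10.
Tuesday + 10 ≡ Friday — that's 2087's doomsday.
In March the doomsday date is Mar 14.
Mar 1 is 13 days before Mar 14; 13 mod 7 = 6, so Friday − 6 = Saturday.

Saturday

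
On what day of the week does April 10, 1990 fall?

Tuesday

Doomsday rule: the anchor day for the 1900s is Wednesday. For year 90: 90÷12 = 7 r 6, and 6÷4 = 1, so 7+6+1 = 14.
Wednesday + 14 ≡ Wednesday — that's 1990's doomsday.
In April the doomsday date is Apr 4.
Apr 10 is 6 days after Apr 4; 6 mod 7 = 6, so Wednesday + 6 = Tuesday.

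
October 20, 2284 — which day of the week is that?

Doomsday rule: the anchor day for the 2200s is Friday. For year 84: 84÷12 = 7 r 0, and 0÷4 = 0, so 7+0+0 = 7.
Friday + 7 ≡ Friday — that's 2284's doomsday.
In October the doomsday date is Oct 10.
Oct 20 is 10 days after Oct 10; 10 mod 7 = 3, so Friday + 3 = Monday.

Monday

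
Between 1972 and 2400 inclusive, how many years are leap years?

Multiples of 4 in [1972,2400]: 108.
Of those, multiples of 100: 5 (not leap unless ÷400).
Multiples of 400: 2.
Leap years = 108 − 5 + 2 = 105.

105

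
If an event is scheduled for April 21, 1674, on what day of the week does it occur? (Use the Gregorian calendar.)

Doomsday rule: the anchor day for the 1600s is Tuesday. For year 74: 74÷12 = 6 r 2, and 2÷4 = 0, so 6+2+0 = 8.
Tuesday + 8 ≡ Wednesday — that's 1674's doomsday.
In April the doomsday date is Apr 4.
Apr 21 is 17 days after Apr 4; 17 mod 7 = 3, so Wednesday + 3 = Saturday.

Saturday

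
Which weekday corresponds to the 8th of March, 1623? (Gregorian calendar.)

Wednesday

Doomsday rule: the anchor day for the 1600s is Tuesday. For year 23: 23÷12 = 1 r 11, and 11÷4 = 2, so 1+11+2 = 14.
Tuesday + 14 ≡ Tuesday — that's 1623's doomsday.
In March the doomsday date is Mar 14.
Mar 8 is 6 days before Mar 14; 6 mod 7 = 6, so Tuesday − 6 = Wednesday.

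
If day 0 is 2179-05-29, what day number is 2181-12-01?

917

May 29, 2179 → May 29, 2180: 366 days (Feb 29, 2180 is in that span).
May 29, 2180 → May 29, 2181: 365 days.
May 29, 2181 → Jun 29, 2181: 31 days (May has 31).
Jun 29, 2181 → Jul 29, 2181: 30 days (June has 30).
Jul 29, 2181 → Aug 29, 2181: 31 days (July has 31).
Aug 29, 2181 → Sep 29, 2181: 31 days (August has 31).
Sep 29, 2181 → Oct 29, 2181: 30 days (September has 30).
Oct 29, 2181 → Nov 29, 2181: 31 days (October has 31).
Nov 29, 2181 → Dec 1, 2181: 2 days.
Total: 917 days.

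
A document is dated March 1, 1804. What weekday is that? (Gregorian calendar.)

Doomsday rule: the anchor day for the 1800s is Friday. For year 04: 4÷12 = 0 r 4, and 4÷4 = 1, so 0+4+1 = 5.
Friday + 5 ≡ Wednesday — that's 1804's doomsday.
In March the doomsday date is Mar 14.
Mar 1 is 13 days before Mar 14; 13 mod 7 = 6, so Wednesday − 6 = Thursday.

Thursday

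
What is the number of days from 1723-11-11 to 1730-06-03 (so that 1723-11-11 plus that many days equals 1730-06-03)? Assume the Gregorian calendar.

Nov 11, 1723 → Nov 11, 1724: 366 days (Feb 29, 1724 is in that span).
Nov 11, 1724 → Nov 11, 1725: 365 days.
Nov 11, 1725 → Nov 11, 1726: 365 days.
Nov 11, 1726 → Nov 11, 1727: 365 days.
Nov 11, 1727 → Nov 11, 1728: 366 days (Feb 29, 1728 is in that span).
Nov 11, 1728 → Nov 11, 1729: 365 days.
Nov 11, 1729 → Dec 11, 1729: 30 days (November has 30).
Dec 11, 1729 → Jan 11, 1730: 31 days (December has 31).
Jan 11, 1730 → Feb 11, 1730: 31 days (January has 31).
Feb 11, 1730 → Mar 11, 1730: 28 days (February has 28).
Mar 11, 1730 → Apr 11, 1730: 31 days (March has 31).
Apr 11, 1730 → May 11, 1730: 30 days (April has 30).
May 11, 1730 → Jun 3, 1730: 23 days.
Total: 2396 days.

2396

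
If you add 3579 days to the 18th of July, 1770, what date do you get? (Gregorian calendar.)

May 5, 1780

+365 (one year) → Jul 18, 1771 (3214 left).
+366 (one year; includes Feb 29, 1772) → Jul 18, 1772 (2848 left).
+365 (one year) → Jul 18, 1773 (2483 left).
+365 (one year) → Jul 18, 1774 (2118 left).
+365 (one year) → Jul 18, 1775 (1753 left).
+366 (one year; includes Feb 29, 1776) → Jul 18, 1776 (1387 left).
+365 (one year) → Jul 18, 1777 (1022 left).
+365 (one year) → Jul 18, 1778 (657 left).
+365 (one year) → Jul 18, 1779 (292 left).
Jul has 31 days: +14 → Aug 1, 1779 (278 left).
Aug has 31 days: +31 → Sep 1, 1779 (247 left).
Sep has 30 days: +30 → Oct 1, 1779 (217 left).
Oct has 31 days: +31 → Nov 1, 1779 (186 left).
Nov has 30 days: +30 → Dec 1, 1779 (156 left).
Dec has 31 days: +31 → Jan 1, 1780 (125 left).
Jan has 31 days: +31 → Feb 1, 1780 (94 left).
Feb has 29 days: +29 → Mar 1, 1780 (65 left).
Mar has 31 days: +31 → Apr 1, 1780 (34 left).
Apr has 30 days: +30 → May 1, 1780 (4 left).
+4 → May 5, 1780.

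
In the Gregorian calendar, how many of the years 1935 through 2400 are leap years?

Multiples of 4 in [1935,2400]: 117.
Of those, multiples of 100: 5 (not leap unless ÷400).
Multiples of 400: 2.
Leap years = 117 − 5 + 2 = 114.

114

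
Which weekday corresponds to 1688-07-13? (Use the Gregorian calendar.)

Doomsday rule: the anchor day for the 1600s is Tuesday. For year 88: 88÷12 = 7 r 4, and 4÷4 = 1, so 7+4+1 = 12.
Tuesday + 12 ≡ Sunday — that's 1688's doomsday.
In July the doomsday date is Jul 11.
Jul 13 is 2 days after Jul 11; 2 mod 7 = 2, so Sunday + 2 = Tuesday.

Tuesday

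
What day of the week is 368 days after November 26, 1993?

First find the weekday of Nov 26, 1993. Doomsday rule: the anchor day for the 1900s is Wednesday. For year 93: 93÷12 = 7 r 9, and 9÷4 = 2, so 7+9+2 = 18.
Wednesday + 18 ≡ Sunday — that's 1993's doomsday.
In November the doomsday date is Nov 7.
Nov 26 is 19 days after Nov 7; 19 mod 7 = 5, so Sunday + 5 = Friday.
368 mod 7 = 4, so 368 days after a Friday is Friday + 4 = Tuesday.

Tuesday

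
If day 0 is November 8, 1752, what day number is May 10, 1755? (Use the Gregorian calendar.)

Nov 8, 1752 → Nov 8, 1753: 365 days.
Nov 8, 1753 → Nov 8, 1754: 365 days.
Nov 8, 1754 → Dec 8, 1754: 30 days (November has 30).
Dec 8, 1754 → Jan 8, 1755: 31 days (December has 31).
Jan 8, 1755 → Feb 8, 1755: 31 days (January has 31).
Feb 8, 1755 → Mar 8, 1755: 28 days (February has 28).
Mar 8, 1755 → Apr 8, 1755: 31 days (March has 31).
Apr 8, 1755 → May 8, 1755: 30 days (April has 30).
May 8, 1755 → May 10, 1755: 2 days.
Total: 913 days.

913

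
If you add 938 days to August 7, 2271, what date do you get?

+366 (one year; includes Feb 29, 2272) → Aug 7, 2272 (572 left).
+365 (one year) → Aug 7, 2273 (207 left).
Aug has 31 days: +25 → Sep 1, 2273 (182 left).
Sep has 30 days: +30 → Oct 1, 2273 (152 left).
Oct has 31 days: +31 → Nov 1, 2273 (121 left).
Nov has 30 days: +30 → Dec 1, 2273 (91 left).
Dec has 31 days: +31 → Jan 1, 2274 (60 left).
Jan has 31 days: +31 → Feb 1, 2274 (29 left).
Feb has 28 days: +28 → Mar 1, 2274 (1 left).
+1 → Mar 2, 2274.

March 2, 2274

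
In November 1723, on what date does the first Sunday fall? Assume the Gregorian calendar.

November 1, 1723 is a Monday.
The first Sunday is therefore November 7 (6 days later).

November 7, 1723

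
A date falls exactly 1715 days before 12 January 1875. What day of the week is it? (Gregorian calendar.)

Tuesday

First find the weekday of Jan 12, 1875. Doomsday rule: the anchor day for the 1800s is Friday. For year 75: 75÷12 = 6 r 3, and 3÷4 = 0, so 6+3+0 = 9.
Friday + 9 ≡ Sunday — that's 1875's doomsday.
In January the doomsday date is Jan 3 (1875 is not a leap year).
Jan 12 is 9 days after Jan 3; 9 mod 7 = 2, so Sunday + 2 = Tuesday.
1715 mod 7 = 0, so 1715 days before a Tuesday is Tuesday − 0 = Tuesday.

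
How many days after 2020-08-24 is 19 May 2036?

Aug 24, 2020 → Aug 24, 2021: 365 days.
Aug 24, 2021 → Aug 24, 2022: 365 days.
Aug 24, 2022 → Aug 24, 2023: 365 days.
Aug 24, 2023 → Aug 24, 2024: 366 days (Feb 29, 2024 is in that span).
Aug 24, 2024 → Aug 24, 2025: 365 days.
Aug 24, 2025 → Aug 24, 2026: 365 days.
Aug 24, 2026 → Aug 24, 2027: 365 days.
Aug 24, 2027 → Aug 24, 2028: 366 days (Feb 29, 2028 is in that span).
Aug 24, 2028 → Aug 24, 2029: 365 days.
Aug 24, 2029 → Aug 24, 2030: 365 days.
Aug 24, 2030 → Aug 24, 2031: 365 days.
Aug 24, 2031 → Aug 24, 2032: 366 days (Feb 29, 2032 is in that span).
Aug 24, 2032 → Aug 24, 2033: 365 days.
Aug 24, 2033 → Aug 24, 2034: 365 days.
Aug 24, 2034 → Aug 24, 2035: 365 days.
Aug 24, 2035 → Sep 24, 2035: 31 days (August has 31).
Sep 24, 2035 → Oct 24, 2035: 30 days (September has 30).
Oct 24, 2035 → Nov 24, 2035: 31 days (October has 31).
Nov 24, 2035 → Dec 24, 2035: 30 days (November has 30).
Dec 24, 2035 → Jan 24, 2036: 31 days (December has 31).
Jan 24, 2036 → Feb 24, 2036: 31 days (January has 31).
Feb 24, 2036 → Mar 24, 2036: 29 days (February has 29).
Mar 24, 2036 → Apr 24, 2036: 31 days (March has 31).
Apr 24, 2036 → May 19, 2036: 25 days.
Total: 5747 days.

5747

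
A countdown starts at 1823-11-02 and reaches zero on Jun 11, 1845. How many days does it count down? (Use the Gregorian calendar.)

Nov 2, 1823 → Nov 2, 1824: 366 days (Feb 29, 1824 is in that span).
Nov 2, 1824 → Nov 2, 1825: 365 days.
Nov 2, 1825 → Nov 2, 1826: 365 days.
Nov 2, 1826 → Nov 2, 1827: 365 days.
Nov 2, 1827 → Nov 2, 1828: 366 days (Feb 29, 1828 is in that span).
Nov 2, 1828 → Nov 2, 1829: 365 days.
Nov 2, 1829 → Nov 2, 1830: 365 days.
Nov 2, 1830 → Nov 2, 1831: 365 days.
Nov 2, 1831 → Nov 2, 1832: 366 days (Feb 29, 1832 is in that span).
Nov 2, 1832 → Nov 2, 1833: 365 days.
Nov 2, 1833 → Nov 2, 1834: 365 days.
Nov 2, 1834 → Nov 2, 1835: 365 days.
Nov 2, 1835 → Nov 2, 1836: 366 days (Feb 29, 1836 is in that span).
Nov 2, 1836 → Nov 2, 1837: 365 days.
Nov 2, 1837 → Nov 2, 1838: 365 days.
Nov 2, 1838 → Nov 2, 1839: 365 days.
Nov 2, 1839 → Nov 2, 1840: 366 days (Feb 29, 1840 is in that span).
Nov 2, 1840 → Nov 2, 1841: 365 days.
Nov 2, 1841 → Nov 2, 1842: 365 days.
Nov 2, 1842 → Nov 2, 1843: 365 days.
Nov 2, 1843 → Nov 2, 1844: 366 days (Feb 29, 1844 is in that span).
Nov 2, 1844 → Dec 2, 1844: 30 days (November has 30).
Dec 2, 1844 → Jan 2, 1845: 31 days (December has 31).
Jan 2, 1845 → Feb 2, 1845: 31 days (January has 31).
Feb 2, 1845 → Mar 2, 1845: 28 days (February has 28).
Mar 2, 1845 → Apr 2, 1845: 31 days (March has 31).
Apr 2, 1845 → May 2, 1845: 30 days (April has 30).
May 2, 1845 → Jun 2, 1845: 31 days (May has 31).
Jun 2, 1845 → Jun 11, 1845: 9 days.
Total: 7892 days.

7892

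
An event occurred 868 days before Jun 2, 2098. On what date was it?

January 16, 2096

−365 (one year) → Jun 2, 2097 (503 left).
−365 (one year) → Jun 2, 2096 (138 left).
−2 → May 31, 2096 (end of May, 31 days; 136 left).
−31 → Apr 30, 2096 (end of Apr, 30 days; 105 left).
−30 → Mar 31, 2096 (end of Mar, 31 days; 75 left).
−31 → Feb 29, 2096 (end of Feb, 29 days; 44 left).
−29 → Jan 31, 2096 (end of Jan, 31 days; 15 left).
−15 → Jan 16, 2096.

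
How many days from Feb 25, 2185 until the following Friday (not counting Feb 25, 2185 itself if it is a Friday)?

Feb 25, 2185 is a Friday.
From Friday to the next Friday is 7 days.

7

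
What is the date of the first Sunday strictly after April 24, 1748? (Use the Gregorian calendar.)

April 28, 1748

Apr 24, 1748 is a Wednesday.
From Wednesday to the next Sunday is 4 days.
Apr 24, 1748 + 4 = Apr 28, 1748.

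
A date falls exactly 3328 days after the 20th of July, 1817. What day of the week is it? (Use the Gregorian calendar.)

First find the weekday of Jul 20, 1817. Doomsday rule: the anchor day for the 1800s is Friday. For year 17: 17÷12 = 1 r 5, and 5÷4 = 1, so 1+5+1 = 7.
Friday + 7 ≡ Friday — that's 1817's doomsday.
In July the doomsday date is Jul 11.
Jul 20 is 9 days after Jul 11; 9 mod 7 = 2, so Friday + 2 = Sunday.
3328 mod 7 = 3, so 3328 days after a Sunday is Sunday + 3 = Wednesday.

Wednesday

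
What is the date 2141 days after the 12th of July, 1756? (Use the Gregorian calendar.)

May 23, 1762

+365 (one year) → Jul 12, 1757 (1776 left).
+365 (one year) → Jul 12, 1758 (1411 left).
+365 (one year) → Jul 12, 1759 (1046 left).
+366 (one year; includes Feb 29, 1760) → Jul 12, 1760 (680 left).
+365 (one year) → Jul 12, 1761 (315 left).
Jul has 31 days: +20 → Aug 1, 1761 (295 left).
Aug has 31 days: +31 → Sep 1, 1761 (264 left).
Sep has 30 days: +30 → Oct 1, 1761 (234 left).
Oct has 31 days: +31 → Nov 1, 1761 (203 left).
Nov has 30 days: +30 → Dec 1, 1761 (173 left).
Dec has 31 days: +31 → Jan 1, 1762 (142 left).
Jan has 31 days: +31 → Feb 1, 1762 (111 left).
Feb has 28 days: +28 → Mar 1, 1762 (83 left).
Mar has 31 days: +31 → Apr 1, 1762 (52 left).
Apr has 30 days: +30 → May 1, 1762 (22 left).
+22 → May 23, 1762.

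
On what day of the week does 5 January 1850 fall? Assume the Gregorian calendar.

Saturday

Doomsday rule: the anchor day for the 1800s is Friday. For year 50: 50÷12 = 4 r 2, and 2÷4 = 0, so 4+2+0 = 6.
Friday + 6 ≡ Thursday — that's 1850's doomsday.
In January the doomsday date is Jan 3 (1850 is not a leap year).
Jan 5 is 2 days after Jan 3; 2 mod 7 = 2, so Thursday + 2 = Saturday.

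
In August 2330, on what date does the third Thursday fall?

August 21, 2330

August 1, 2330 is a Friday.
The first Thursday is therefore August 7 (6 days later).
The third Thursday is 7 + 2×7 = August 21.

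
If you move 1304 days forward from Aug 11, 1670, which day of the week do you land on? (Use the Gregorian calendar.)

First find the weekday of Aug 11, 1670. Doomsday rule: the anchor day for the 1600s is Tuesday. For year 70: 70÷12 = 5 r 10, and 10÷4 = 2, so 5+10+2 = 17.
Tuesday + 17 ≡ Friday — that's 1670's doomsday.
In August the doomsday date is Aug 8.
Aug 11 is 3 days after Aug 8; 3 mod 7 = 3, so Friday + 3 = Monday.
1304 mod 7 = 2, so 1304 days after a Monday is Monday + 2 = Wednesday.

Wednesday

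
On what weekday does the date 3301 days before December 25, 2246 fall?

Monday

First find the weekday of Dec 25, 2246. Doomsday rule: the anchor day for the 2200s is Friday. For year 46: 46÷12 = 3 r 10, and 10÷4 = 2, so 3+10+2 = 15.
Friday + 15 ≡ Saturday — that's 2246's doomsday.
In December the doomsday date is Dec 12.
Dec 25 is 13 days after Dec 12; 13 mod 7 = 6, so Saturday + 6 = Friday.
3301 mod 7 = 4, so 3301 days before a Friday is Friday − 4 = Monday.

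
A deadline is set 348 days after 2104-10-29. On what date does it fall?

Oct has 31 days: +3 → Nov 1, 2104 (345 left).
Nov has 30 days: +30 → Dec 1, 2104 (315 left).
Dec has 31 days: +31 → Jan 1, 2105 (284 left).
Jan has 31 days: +31 → Feb 1, 2105 (253 left).
Feb has 28 days: +28 → Mar 1, 2105 (225 left).
Mar has 31 days: +31 → Apr 1, 2105 (194 left).
Apr has 30 days: +30 → May 1, 2105 (164 left).
May has 31 days: +31 → Jun 1, 2105 (133 left).
Jun has 30 days: +30 → Jul 1, 2105 (103 left).
Jul has 31 days: +31 → Aug 1, 2105 (72 left).
Aug has 31 days: +31 → Sep 1, 2105 (41 left).
Sep has 30 days: +30 → Oct 1, 2105 (11 left).
+11 → Oct 12, 2105.

October 12, 2105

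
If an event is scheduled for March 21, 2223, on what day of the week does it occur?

Friday

Doomsday rule: the anchor day for the 2200s is Friday. For year 23: 23÷12 = 1 r 11, and 11÷4 = 2, so 1+11+2 = 14.
Friday + 14 ≡ Friday — that's 2223's doomsday.
In March the doomsday date is Mar 14.
Mar 21 is 7 days after Mar 14; 7 mod 7 = 0, so Friday + 0 = Friday.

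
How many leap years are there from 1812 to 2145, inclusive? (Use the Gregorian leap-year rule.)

Multiples of 4 in [1812,2145]: 84.
Of those, multiples of 100: 3 (not leap unless ÷400).
Multiples of 400: 1.
Leap years = 84 − 3 + 1 = 82.

82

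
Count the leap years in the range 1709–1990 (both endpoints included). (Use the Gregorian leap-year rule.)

Multiples of 4 in [1709,1990]: 70.
Of those, multiples of 100: 2 (not leap unless ÷400).
Multiples of 400: 0.
Leap years = 70 − 2 + 0 = 68.

68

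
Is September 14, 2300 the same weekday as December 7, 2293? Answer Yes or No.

From Dec 7, 2293 to Sep 14, 2300 is 2472 days.
2472 mod 7 = 1, so they are different weekdays.
(Dec 7, 2293 is a Thursday; Sep 14, 2300 is a Friday.)

No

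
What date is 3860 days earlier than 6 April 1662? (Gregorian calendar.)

September 11, 1651

−365 (one year) → Apr 6, 1661 (3495 left).
−365 (one year) → Apr 6, 1660 (3130 left).
−366 (one year; includes Feb 29, 1660) → Apr 6, 1659 (2764 left).
−365 (one year) → Apr 6, 1658 (2399 left).
−365 (one year) → Apr 6, 1657 (2034 left).
−365 (one year) → Apr 6, 1656 (1669 left).
−366 (one year; includes Feb 29, 1656) → Apr 6, 1655 (1303 left).
−365 (one year) → Apr 6, 1654 (938 left).
−365 (one year) → Apr 6, 1653 (573 left).
−365 (one year) → Apr 6, 1652 (208 left).
−6 → Mar 31, 1652 (end of Mar, 31 days; 202 left).
−31 → Feb 29, 1652 (end of Feb, 29 days; 171 left).
−29 → Jan 31, 1652 (end of Jan, 31 days; 142 left).
−31 → Dec 31, 1651 (end of Dec, 31 days; 111 left).
−31 → Nov 30, 1651 (end of Nov, 30 days; 80 left).
−30 → Oct 31, 1651 (end of Oct, 31 days; 50 left).
−31 → Sep 30, 1651 (end of Sep, 30 days; 19 left).
−19 → Sep 11, 1651.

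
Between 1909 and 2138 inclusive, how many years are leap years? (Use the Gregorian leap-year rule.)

56

Multiples of 4 in [1909,2138]: 57.
Of those, multiples of 100: 2 (not leap unless ÷400).
Multiples of 400: 1.
Leap years = 57 − 2 + 1 = 56.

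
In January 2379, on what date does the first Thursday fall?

January 4, 2379

January 1, 2379 is a Monday.
The first Thursday is therefore January 4 (3 days later).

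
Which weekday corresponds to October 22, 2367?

Doomsday rule: the anchor day for the 2300s is Wednesday. For year 67: 67÷12 = 5 r 7, and 7÷4 = 1, so 5+7+1 = 13.
Wednesday + 13 ≡ Tuesday — that's 2367's doomsday.
In October the doomsday date is Oct 10.
Oct 22 is 12 days after Oct 10; 12 mod 7 = 5, so Tuesday + 5 = Sunday.

Sunday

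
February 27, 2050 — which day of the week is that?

Sunday

January 1, 2050 is a Saturday.
Jan 1, 2050 → Feb 1, 2050: 31 days (January has 31).
Feb 1, 2050 → Feb 27, 2050: 26 days.
Total: 57 days.
57 mod 7 = 1, so Saturday + 1 = Sunday.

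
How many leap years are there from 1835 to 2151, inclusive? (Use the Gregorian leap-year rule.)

77

Multiples of 4 in [1835,2151]: 79.
Of those, multiples of 100: 3 (not leap unless ÷400).
Multiples of 400: 1.
Leap years = 79 − 3 + 1 = 77.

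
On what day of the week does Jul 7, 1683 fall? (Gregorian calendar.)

Doomsday rule: the anchor day for the 1600s is Tuesday. For year 83: 83÷12 = 6 r 11, and 11÷4 = 2, so 6+11+2 = 19.
Tuesday + 19 ≡ Sunday — that's 1683's doomsday.
In July the doomsday date is Jul 11.
Jul 7 is 4 days before Jul 11; 4 mod 7 = 4, so Sunday − 4 = Wednesday.

Wednesday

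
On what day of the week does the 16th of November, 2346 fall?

Saturday

Doomsday rule: the anchor day for the 2300s is Wednesday. For year 46: 46÷12 = 3 r 10, and 10÷4 = 2, so 3+10+2 = 15.
Wednesday + 15 ≡ Thursday — that's 2346's doomsday.
In November the doomsday date is Nov 7.
Nov 16 is 9 days after Nov 7; 9 mod 7 = 2, so Thursday + 2 = Saturday.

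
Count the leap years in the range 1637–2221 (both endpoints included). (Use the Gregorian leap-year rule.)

Multiples of 4 in [1637,2221]: 146.
Of those, multiples of 100: 6 (not leap unless ÷400).
Multiples of 400: 1.
Leap years = 146 − 6 + 1 = 141.

141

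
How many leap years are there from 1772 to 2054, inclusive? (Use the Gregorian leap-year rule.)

Multiples of 4 in [1772,2054]: 71.
Of those, multiples of 100: 3 (not leap unless ÷400).
Multiples of 400: 1.
Leap years = 71 − 3 + 1 = 69.

69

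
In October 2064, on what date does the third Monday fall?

October 20, 2064

October 1, 2064 is a Wednesday.
The first Monday is therefore October 6 (5 days later).
The third Monday is 6 + 2×7 = October 20.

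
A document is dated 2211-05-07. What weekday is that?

Doomsday rule: the anchor day for the 2200s is Friday. For year 11: 11÷12 = 0 r 11, and 11÷4 = 2, so 0+11+2 = 13.
Friday + 13 ≡ Thursday — that's 2211's doomsday.
In May the doomsday date is May 9.
May 7 is 2 days before May 9; 2 mod 7 = 2, so Thursday − 2 = Tuesday.

Tuesday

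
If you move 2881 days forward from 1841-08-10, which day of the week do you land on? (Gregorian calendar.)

Saturday

Aug 10, 1841 is a Tuesday.
2881 mod 7 = 4, so 2881 days after a Tuesday is Tuesday + 4 = Saturday.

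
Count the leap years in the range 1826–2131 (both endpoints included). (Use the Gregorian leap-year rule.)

Multiples of 4 in [1826,2131]: 76.
Of those, multiples of 100: 3 (not leap unless ÷400).
Multiples of 400: 1.
Leap years = 76 − 3 + 1 = 74.

74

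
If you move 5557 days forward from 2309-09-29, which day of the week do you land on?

Sep 29, 2309 is a Wednesday.
5557 mod 7 = 6, so 5557 days after a Wednesday is Wednesday + 6 = Tuesday.

Tuesday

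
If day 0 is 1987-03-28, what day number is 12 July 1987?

106

Mar 28, 1987 → Apr 28, 1987: 31 days (March has 31).
Apr 28, 1987 → May 28, 1987: 30 days (April has 30).
May 28, 1987 → Jun 28, 1987: 31 days (May has 31).
Jun 28, 1987 → Jul 12, 1987: 14 days.
Total: 106 days.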